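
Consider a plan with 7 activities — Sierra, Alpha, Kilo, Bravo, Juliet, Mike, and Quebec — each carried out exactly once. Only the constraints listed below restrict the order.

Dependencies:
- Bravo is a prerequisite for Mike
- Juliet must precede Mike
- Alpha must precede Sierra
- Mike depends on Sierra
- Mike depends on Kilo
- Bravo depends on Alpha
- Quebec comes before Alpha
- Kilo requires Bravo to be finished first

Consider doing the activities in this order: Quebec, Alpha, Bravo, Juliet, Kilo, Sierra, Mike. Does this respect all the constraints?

Yes

Checking each listed constraint against this order: for instance, Bravo is in position 3 and Mike in position 7, so that constraint holds — and the remaining constraints check out the same way.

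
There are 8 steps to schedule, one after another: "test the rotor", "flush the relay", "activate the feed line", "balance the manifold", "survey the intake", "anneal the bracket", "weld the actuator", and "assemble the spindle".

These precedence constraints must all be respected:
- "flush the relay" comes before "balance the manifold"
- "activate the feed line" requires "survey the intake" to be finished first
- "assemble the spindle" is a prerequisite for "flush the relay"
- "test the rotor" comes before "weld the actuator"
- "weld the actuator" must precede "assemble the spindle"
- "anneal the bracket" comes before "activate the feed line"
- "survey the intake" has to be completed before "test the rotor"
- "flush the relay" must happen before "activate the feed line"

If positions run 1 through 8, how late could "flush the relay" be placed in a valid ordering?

The steps that are forced after "flush the relay", directly or by a chain of constraints, are "activate the feed line", "balance the manifold". That's 2 steps.
So at least 2 steps follow "flush the relay", putting "flush the relay" no later than position 6. That position is achievable by scheduling everything else first.

6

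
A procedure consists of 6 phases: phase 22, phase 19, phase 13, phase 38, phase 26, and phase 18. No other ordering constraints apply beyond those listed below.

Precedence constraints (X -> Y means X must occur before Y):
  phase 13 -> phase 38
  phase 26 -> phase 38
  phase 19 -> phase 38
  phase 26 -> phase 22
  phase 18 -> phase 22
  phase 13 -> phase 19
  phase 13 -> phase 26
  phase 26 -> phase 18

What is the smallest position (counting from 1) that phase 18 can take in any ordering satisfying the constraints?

Working backwards through the constraints from phase 18, its full set of required predecessors is phase 13, phase 26 — 2 of them.
So at minimum 2 phases come before phase 18, putting phase 18 no earlier than position 3. That position is achievable by scheduling exactly those predecessors first.

3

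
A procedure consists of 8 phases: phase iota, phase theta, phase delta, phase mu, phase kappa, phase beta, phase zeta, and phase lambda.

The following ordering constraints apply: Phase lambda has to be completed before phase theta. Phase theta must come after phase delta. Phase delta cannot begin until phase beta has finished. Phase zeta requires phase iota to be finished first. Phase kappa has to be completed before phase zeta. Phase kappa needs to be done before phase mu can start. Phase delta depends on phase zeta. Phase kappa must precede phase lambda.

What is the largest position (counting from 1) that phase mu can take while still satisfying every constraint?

8

No constraint forces any phase after phase mu, so it can be placed last, in position 8.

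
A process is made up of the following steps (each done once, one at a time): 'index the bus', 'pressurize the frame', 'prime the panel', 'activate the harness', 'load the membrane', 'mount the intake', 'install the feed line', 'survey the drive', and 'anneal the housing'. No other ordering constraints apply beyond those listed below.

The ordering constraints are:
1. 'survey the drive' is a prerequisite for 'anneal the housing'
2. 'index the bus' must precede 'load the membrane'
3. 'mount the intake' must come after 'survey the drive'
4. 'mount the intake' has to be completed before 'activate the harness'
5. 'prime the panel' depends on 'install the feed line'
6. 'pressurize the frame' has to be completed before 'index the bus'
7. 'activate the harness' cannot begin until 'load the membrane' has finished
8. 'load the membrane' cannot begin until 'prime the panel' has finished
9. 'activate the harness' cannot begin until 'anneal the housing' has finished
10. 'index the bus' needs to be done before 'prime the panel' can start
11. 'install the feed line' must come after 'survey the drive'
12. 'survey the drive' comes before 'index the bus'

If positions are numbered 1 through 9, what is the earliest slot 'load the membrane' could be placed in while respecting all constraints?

6

Every step that must precede 'load the membrane' has to come before it. Tracing all chains that end at 'load the membrane', those steps are: 'index the bus', 'pressurize the frame', 'prime the panel', 'install the feed line', 'survey the drive' — 5 in total.
So at minimum 5 steps come before 'load the membrane', putting 'load the membrane' no earlier than position 6. That position is achievable by scheduling exactly those predecessors first.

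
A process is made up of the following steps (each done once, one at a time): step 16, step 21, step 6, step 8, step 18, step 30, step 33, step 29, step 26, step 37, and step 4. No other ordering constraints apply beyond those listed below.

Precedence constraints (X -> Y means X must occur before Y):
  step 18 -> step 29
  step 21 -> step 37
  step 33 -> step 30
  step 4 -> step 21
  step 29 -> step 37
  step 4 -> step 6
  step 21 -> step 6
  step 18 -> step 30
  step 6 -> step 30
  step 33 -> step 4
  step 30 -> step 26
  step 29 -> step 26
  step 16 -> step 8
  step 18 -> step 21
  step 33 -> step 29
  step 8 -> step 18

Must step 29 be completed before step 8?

No

There is a chain step 8 → step 18 → step 29, which puts step 8 before step 29.
So step 29 never precedes step 8.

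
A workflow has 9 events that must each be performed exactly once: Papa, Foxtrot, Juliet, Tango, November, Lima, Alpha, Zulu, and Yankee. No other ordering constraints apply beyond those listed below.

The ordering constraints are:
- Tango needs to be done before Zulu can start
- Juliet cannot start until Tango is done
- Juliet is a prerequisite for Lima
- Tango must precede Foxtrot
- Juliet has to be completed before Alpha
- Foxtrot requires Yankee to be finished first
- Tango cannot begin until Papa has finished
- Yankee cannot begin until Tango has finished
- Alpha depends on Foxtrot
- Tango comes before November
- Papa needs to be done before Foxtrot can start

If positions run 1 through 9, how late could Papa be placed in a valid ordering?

The events that are forced after Papa, directly or by a chain of constraints, are Foxtrot, Juliet, Tango, November, Lima, Alpha, Zulu, Yankee. That's 8 events.
With 8 mandatory successors out of 9 events total, the latest slot for Papa is 9−8 = 1, and it's reachable by doing all non-successors before Papa.

1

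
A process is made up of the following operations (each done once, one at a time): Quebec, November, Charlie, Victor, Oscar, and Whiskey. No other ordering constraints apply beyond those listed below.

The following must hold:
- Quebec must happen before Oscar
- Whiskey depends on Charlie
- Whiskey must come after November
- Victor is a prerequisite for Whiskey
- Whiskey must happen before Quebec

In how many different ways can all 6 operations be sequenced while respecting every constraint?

6

The operations with no prerequisites are November, Charlie, Victor; any of them can be placed first.
Counting all ways to extend the partial order to a total order gives 6.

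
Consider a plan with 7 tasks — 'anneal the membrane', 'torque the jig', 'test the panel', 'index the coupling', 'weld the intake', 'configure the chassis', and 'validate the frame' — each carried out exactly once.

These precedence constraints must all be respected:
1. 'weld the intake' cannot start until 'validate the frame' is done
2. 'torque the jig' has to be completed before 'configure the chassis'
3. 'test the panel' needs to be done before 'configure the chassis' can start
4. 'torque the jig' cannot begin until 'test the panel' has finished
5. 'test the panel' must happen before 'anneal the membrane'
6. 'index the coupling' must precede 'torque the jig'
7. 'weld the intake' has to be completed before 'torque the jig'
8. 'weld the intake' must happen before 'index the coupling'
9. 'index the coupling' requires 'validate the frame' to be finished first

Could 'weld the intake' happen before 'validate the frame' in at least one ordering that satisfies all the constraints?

No

There is a dependency chain 'validate the frame' → 'weld the intake', so 'weld the intake' always comes after 'validate the frame'.
So no valid ordering can have 'weld the intake' before 'validate the frame'.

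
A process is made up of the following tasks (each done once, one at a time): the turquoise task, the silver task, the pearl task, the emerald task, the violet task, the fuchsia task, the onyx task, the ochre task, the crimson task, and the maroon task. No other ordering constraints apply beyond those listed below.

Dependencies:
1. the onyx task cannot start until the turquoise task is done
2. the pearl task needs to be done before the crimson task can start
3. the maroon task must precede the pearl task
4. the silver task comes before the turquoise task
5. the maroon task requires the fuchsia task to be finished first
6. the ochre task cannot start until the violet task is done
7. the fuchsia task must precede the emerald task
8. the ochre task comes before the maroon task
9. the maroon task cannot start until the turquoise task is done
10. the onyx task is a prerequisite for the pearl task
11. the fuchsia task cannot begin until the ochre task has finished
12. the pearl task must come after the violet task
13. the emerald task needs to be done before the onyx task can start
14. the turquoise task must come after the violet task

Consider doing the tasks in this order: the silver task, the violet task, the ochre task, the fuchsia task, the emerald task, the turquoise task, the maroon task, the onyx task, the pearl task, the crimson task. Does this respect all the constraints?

Yes

Every stated constraint is respected: the violet task sits at position 2, ahead of the pearl task at position 9, and each of the other listed pairs likewise has the predecessor earlier in the sequence.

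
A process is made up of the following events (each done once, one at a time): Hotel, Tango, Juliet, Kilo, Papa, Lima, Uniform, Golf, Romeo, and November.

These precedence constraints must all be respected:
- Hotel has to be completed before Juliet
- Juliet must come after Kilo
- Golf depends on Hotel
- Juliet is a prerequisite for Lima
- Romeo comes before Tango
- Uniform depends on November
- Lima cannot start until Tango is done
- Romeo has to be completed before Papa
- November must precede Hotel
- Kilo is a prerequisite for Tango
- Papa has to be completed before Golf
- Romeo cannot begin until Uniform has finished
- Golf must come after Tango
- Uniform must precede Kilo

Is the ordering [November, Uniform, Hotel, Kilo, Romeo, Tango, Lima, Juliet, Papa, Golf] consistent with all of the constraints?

In the proposed order, Lima appears before Juliet.
That contradicts the constraint that Juliet must precede Lima.

No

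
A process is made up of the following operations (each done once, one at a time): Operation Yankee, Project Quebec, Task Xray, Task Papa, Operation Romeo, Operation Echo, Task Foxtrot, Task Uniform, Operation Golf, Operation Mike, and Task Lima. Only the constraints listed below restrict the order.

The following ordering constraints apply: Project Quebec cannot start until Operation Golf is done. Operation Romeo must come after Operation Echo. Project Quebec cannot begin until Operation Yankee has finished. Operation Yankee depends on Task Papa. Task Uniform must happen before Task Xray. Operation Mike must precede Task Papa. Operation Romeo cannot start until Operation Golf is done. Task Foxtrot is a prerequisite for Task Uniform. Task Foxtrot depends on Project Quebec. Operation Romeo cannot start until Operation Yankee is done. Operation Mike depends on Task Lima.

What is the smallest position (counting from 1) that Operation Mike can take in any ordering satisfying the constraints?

2

The only operation forced before Operation Mike (directly or transitively) is Task Lima.
So at minimum 1 operation comes before Operation Mike, putting Operation Mike no earlier than position 2. That position is achievable by scheduling exactly that predecessor first.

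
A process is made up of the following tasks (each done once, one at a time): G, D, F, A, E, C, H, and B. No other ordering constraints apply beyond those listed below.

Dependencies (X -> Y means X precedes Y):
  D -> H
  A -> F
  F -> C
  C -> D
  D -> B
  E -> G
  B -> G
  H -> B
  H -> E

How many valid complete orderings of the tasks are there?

2

A is the only task with nothing required before it, so every ordering starts there.
Enumerating by repeatedly choosing an available task (one whose prerequisites are all placed) gives 2 distinct complete orderings.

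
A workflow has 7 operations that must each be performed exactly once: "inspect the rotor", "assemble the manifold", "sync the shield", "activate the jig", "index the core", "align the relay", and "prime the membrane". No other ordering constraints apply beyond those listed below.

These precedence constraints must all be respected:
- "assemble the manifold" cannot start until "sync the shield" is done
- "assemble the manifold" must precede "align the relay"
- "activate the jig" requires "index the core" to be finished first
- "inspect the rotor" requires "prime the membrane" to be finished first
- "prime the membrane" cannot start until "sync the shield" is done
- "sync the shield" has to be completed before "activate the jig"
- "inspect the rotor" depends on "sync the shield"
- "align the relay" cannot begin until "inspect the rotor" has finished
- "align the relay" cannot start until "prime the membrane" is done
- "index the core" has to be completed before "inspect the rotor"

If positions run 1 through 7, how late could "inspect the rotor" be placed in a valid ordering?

6

The only operation forced after "inspect the rotor" (directly or by a chain) is "align the relay".
So at least 1 operation follows "inspect the rotor", putting "inspect the rotor" no later than position 6. That position is achievable by scheduling everything else first.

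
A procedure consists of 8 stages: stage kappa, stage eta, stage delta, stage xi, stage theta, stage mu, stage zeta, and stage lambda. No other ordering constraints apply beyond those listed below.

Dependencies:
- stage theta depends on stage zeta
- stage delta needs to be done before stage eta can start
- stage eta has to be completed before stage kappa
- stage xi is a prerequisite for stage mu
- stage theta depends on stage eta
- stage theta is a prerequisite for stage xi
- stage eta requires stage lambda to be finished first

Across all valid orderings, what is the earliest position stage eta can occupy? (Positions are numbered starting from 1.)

Every stage that must precede stage eta has to come before it. Tracing all chains that end at stage eta, those stages are: stage delta, stage lambda — 2 in total.
So at minimum 2 stages come before stage eta, putting stage eta no earlier than position 3. That position is achievable by scheduling exactly those predecessors first.

3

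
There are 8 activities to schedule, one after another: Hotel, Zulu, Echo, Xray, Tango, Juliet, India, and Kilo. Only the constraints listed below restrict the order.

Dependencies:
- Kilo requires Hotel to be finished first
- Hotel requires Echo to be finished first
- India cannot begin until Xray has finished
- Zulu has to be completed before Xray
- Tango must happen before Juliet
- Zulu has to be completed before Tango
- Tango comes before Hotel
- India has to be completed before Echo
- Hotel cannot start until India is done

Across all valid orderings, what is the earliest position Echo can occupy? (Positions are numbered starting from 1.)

Every activity that must precede Echo has to come before it. Tracing all chains that end at Echo, those activities are: Zulu, Xray, India — 3 in total.
So at minimum 3 activities come before Echo, putting Echo no earlier than position 4. That position is achievable by scheduling exactly those predecessors first.

4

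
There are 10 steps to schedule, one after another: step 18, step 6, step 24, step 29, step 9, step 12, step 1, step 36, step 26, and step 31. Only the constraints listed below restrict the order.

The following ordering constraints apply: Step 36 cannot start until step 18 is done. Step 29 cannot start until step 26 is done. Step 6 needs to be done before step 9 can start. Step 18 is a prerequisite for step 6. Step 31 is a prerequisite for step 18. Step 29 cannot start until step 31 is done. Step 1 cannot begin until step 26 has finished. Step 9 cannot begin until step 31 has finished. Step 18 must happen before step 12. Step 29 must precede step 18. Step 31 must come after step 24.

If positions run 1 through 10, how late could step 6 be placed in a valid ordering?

9

The only step forced after step 6 (directly or by a chain) is step 9.
So at least 1 step follows step 6, putting step 6 no later than position 9. That position is achievable by scheduling everything else first.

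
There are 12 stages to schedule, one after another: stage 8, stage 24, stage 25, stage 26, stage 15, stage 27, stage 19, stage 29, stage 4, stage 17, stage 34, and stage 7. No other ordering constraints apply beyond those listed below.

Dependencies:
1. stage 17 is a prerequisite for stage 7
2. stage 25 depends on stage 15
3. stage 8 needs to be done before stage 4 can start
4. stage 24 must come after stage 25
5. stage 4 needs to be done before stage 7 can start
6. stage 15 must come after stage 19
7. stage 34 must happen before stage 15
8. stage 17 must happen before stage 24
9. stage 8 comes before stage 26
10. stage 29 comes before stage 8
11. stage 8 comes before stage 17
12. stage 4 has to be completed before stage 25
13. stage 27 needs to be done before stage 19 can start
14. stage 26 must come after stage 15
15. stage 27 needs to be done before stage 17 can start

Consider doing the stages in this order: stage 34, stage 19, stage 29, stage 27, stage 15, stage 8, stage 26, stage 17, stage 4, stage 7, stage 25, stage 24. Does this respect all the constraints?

In the proposed order, stage 19 appears before stage 27.
But one of the constraints requires stage 27 before stage 19, so this ordering violates it.

No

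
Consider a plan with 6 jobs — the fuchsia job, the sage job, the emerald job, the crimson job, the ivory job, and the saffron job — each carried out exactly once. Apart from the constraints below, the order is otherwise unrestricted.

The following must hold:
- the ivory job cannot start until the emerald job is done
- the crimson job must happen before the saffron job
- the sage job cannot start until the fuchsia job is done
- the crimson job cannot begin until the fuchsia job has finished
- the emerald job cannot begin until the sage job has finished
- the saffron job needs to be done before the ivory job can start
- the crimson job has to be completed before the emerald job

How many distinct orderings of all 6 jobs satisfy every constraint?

5

Only the fuchsia job has no prerequisites, so it must go first.
Enumerating by repeatedly choosing an available job (one whose prerequisites are all placed) gives 5 distinct complete orderings.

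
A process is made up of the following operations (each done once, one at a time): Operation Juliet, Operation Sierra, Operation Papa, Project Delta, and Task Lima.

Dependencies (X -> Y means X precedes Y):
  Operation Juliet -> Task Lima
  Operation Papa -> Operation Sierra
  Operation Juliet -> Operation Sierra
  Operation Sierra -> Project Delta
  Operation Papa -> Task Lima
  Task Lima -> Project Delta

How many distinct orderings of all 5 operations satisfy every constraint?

The operations with no prerequisites are Operation Juliet, Operation Papa; any of them can be placed first.
Enumerating by repeatedly choosing an available operation (one whose prerequisites are all placed) gives 4 distinct complete orderings.

4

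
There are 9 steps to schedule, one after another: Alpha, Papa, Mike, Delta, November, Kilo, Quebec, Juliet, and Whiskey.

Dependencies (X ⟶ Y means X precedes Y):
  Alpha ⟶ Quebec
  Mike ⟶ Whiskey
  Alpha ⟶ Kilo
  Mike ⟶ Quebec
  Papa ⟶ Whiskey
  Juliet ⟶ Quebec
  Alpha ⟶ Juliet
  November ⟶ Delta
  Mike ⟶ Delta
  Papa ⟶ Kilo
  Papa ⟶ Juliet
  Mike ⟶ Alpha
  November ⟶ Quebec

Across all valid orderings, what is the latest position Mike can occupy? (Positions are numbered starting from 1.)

Following every chain forward from Mike, the steps that must come later are Alpha, Delta, Kilo, Quebec, Juliet, Whiskey — 6 of them.
With 6 mandatory successors out of 9 steps total, the latest slot for Mike is 9−6 = 3, and it's reachable by doing all non-successors before Mike.

3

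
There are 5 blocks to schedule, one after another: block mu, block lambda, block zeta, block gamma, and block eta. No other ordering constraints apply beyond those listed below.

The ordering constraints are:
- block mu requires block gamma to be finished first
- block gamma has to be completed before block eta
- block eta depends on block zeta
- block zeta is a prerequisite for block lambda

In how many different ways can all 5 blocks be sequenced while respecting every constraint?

The blocks with no prerequisites are block zeta, block gamma; any of them can be placed first.
Enumerating by repeatedly choosing an available block (one whose prerequisites are all placed) gives 16 distinct complete orderings.

16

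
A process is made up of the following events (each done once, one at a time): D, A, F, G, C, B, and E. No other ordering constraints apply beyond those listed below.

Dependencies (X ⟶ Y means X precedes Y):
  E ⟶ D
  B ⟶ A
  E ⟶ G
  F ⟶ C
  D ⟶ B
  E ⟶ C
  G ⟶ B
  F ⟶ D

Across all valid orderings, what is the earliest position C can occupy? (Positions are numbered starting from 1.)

Working backwards through the constraints from C, its full set of required predecessors is F, E — 2 of them.
So at minimum 2 events come before C, putting C no earlier than position 3. That position is achievable by scheduling exactly those predecessors first.

3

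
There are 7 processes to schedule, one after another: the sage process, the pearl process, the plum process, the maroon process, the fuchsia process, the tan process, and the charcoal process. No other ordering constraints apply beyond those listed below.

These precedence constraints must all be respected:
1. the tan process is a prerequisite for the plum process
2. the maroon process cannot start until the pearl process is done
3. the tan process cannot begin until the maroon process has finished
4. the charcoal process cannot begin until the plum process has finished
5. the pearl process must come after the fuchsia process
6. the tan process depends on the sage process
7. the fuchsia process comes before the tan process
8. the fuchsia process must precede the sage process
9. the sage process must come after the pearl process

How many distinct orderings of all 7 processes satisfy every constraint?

2

The fuchsia process is the only process with nothing required before it, so every ordering starts there.
Systematically extending each partial ordering one process at a time and counting, there are 2 complete orderings.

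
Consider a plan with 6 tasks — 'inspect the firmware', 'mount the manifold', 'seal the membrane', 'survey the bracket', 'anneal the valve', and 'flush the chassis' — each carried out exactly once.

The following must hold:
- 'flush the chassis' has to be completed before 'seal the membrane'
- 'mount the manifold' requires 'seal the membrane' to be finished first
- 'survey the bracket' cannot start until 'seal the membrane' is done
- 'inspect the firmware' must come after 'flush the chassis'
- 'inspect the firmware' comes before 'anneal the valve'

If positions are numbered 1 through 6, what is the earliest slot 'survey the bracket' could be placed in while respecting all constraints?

3

Every task that must precede 'survey the bracket' has to come before it. Tracing all chains that end at 'survey the bracket', those tasks are: 'seal the membrane', 'flush the chassis' — 2 in total.
With 2 mandatory predecessors, the earliest 'survey the bracket' can sit is position 2+1 = 3, and placing just those 2 first achieves it.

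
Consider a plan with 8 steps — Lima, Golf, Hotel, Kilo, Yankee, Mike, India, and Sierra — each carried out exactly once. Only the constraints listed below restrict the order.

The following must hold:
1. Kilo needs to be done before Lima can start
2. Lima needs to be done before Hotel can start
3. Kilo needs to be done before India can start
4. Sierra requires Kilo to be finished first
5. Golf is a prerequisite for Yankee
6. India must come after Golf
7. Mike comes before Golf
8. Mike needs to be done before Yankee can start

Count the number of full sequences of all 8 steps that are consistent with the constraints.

2 steps have no prerequisites (Kilo, Mike), so any of them could come first.
Counting all ways to extend the partial order to a total order gives 402.

402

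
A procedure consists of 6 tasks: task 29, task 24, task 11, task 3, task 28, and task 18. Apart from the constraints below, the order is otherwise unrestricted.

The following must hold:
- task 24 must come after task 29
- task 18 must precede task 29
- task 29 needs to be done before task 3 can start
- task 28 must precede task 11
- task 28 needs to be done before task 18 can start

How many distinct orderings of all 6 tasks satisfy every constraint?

Only task 28 has no prerequisites, so it must go first.
Counting all ways to extend the partial order to a total order gives 10.

10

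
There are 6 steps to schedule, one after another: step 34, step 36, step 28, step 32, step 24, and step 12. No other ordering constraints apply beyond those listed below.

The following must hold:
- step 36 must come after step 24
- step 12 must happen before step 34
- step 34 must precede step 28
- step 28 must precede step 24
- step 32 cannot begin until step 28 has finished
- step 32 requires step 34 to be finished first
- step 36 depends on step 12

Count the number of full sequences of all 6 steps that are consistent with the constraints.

3

Step 12 is the only step with nothing required before it, so every ordering starts there.
Counting all ways to extend the partial order to a total order gives 3.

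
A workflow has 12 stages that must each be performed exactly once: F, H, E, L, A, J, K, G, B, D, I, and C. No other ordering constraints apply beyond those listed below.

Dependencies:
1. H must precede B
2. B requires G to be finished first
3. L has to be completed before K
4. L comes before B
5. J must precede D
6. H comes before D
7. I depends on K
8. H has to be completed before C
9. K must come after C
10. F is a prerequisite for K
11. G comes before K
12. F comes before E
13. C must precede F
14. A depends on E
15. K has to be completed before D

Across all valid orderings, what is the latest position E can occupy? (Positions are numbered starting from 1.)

11

The only stage forced after E (directly or by a chain) is A.
So at least 1 stage follows E, putting E no later than position 11. That position is achievable by scheduling everything else first.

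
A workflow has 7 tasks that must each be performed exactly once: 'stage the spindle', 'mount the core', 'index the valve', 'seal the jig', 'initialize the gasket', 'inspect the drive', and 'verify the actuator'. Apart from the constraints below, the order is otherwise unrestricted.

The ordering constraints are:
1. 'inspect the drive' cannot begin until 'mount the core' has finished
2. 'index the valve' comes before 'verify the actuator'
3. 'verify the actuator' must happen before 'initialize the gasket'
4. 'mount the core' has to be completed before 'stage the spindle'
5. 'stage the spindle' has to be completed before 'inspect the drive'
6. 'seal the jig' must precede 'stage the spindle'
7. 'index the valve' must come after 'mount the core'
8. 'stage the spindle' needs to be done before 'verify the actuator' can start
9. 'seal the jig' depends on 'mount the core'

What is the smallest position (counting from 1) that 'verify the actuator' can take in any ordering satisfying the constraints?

5

The tasks that are forced before 'verify the actuator', directly or transitively, are 'stage the spindle', 'mount the core', 'index the valve', 'seal the jig'. That's 4 tasks.
So at minimum 4 tasks come before 'verify the actuator', putting 'verify the actuator' no earlier than position 5. That position is achievable by scheduling exactly those predecessors first.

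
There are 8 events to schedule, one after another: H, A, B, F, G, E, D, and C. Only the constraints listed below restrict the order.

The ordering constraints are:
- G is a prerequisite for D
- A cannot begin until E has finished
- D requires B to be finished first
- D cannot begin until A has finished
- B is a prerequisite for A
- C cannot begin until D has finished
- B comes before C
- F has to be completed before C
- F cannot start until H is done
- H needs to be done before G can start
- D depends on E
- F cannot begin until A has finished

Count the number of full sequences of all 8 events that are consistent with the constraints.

The events with no prerequisites are H, B, E; any of them can be placed first.
Counting all ways to extend the partial order to a total order gives 48.

48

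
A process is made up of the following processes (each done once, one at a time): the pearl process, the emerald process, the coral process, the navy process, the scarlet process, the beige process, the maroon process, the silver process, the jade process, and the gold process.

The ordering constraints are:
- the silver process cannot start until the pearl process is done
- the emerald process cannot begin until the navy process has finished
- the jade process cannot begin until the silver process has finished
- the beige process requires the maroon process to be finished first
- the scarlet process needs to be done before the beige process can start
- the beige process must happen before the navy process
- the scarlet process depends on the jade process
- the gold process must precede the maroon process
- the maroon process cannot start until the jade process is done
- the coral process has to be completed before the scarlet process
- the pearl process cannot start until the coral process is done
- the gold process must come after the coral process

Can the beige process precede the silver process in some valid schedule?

There is a dependency chain the silver process → the jade process → the scarlet process → the beige process, so the beige process always comes after the silver process.
Hence the beige process can never be scheduled before the silver process.

No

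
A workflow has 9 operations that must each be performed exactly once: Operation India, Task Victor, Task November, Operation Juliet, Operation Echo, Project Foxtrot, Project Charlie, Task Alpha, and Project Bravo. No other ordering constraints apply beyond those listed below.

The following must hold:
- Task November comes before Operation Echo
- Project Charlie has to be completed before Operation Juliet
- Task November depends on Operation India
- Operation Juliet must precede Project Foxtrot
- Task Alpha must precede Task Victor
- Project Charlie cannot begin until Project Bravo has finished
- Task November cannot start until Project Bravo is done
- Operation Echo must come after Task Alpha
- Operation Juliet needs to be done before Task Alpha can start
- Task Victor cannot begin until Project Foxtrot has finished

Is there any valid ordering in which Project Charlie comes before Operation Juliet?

Yes

Every valid ordering already has Project Charlie before Operation Juliet (the constraints require it), so in particular at least one does.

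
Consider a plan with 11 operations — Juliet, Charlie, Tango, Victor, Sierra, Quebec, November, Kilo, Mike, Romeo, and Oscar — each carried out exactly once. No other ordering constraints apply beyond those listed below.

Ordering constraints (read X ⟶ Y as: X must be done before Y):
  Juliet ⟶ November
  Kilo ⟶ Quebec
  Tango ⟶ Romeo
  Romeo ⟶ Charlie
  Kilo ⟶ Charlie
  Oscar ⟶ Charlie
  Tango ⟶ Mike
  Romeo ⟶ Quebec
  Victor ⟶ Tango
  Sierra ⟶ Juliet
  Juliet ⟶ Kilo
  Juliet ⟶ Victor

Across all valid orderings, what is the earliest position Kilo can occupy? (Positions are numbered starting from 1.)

3

Working backwards through the constraints from Kilo, its full set of required predecessors is Juliet, Sierra — 2 of them.
So at minimum 2 operations come before Kilo, putting Kilo no earlier than position 3. That position is achievable by scheduling exactly those predecessors first.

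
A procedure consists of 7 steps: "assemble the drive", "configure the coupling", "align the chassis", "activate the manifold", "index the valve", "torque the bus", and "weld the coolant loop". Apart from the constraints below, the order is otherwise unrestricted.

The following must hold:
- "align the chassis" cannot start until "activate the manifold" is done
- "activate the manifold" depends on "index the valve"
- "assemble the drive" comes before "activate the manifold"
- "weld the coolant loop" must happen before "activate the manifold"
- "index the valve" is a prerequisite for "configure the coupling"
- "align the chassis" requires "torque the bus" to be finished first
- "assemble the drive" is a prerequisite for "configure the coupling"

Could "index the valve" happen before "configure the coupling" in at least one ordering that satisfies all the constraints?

Yes

The constraints force "index the valve" before "configure the coupling", so yes — every valid ordering has "index the valve" earlier.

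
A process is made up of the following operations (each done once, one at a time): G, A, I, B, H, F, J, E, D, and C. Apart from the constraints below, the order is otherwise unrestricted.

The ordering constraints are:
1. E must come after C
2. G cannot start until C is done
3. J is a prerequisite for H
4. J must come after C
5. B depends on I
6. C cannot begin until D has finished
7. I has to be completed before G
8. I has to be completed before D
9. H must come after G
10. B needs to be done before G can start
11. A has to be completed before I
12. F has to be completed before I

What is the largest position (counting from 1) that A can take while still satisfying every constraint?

2

The operations that are forced after A, directly or by a chain of constraints, are G, I, B, H, J, E, D, C. That's 8 operations.
With 8 mandatory successors out of 10 operations total, the latest slot for A is 10−8 = 2, and it's reachable by doing all non-successors before A.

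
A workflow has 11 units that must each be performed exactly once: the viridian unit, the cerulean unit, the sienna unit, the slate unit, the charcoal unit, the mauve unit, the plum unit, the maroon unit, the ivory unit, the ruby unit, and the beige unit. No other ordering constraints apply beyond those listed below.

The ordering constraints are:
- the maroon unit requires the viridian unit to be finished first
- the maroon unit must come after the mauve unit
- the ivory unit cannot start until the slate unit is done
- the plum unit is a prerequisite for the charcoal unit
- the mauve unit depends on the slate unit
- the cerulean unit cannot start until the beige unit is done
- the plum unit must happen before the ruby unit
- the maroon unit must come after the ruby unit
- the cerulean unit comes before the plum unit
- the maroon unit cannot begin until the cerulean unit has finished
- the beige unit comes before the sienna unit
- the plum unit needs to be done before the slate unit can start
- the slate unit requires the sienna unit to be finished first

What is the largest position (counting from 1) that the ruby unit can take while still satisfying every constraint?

Following the constraints forward from the ruby unit, its only required successor is the maroon unit.
So at least 1 unit follows the ruby unit, putting the ruby unit no later than position 10. That position is achievable by scheduling everything else first.

10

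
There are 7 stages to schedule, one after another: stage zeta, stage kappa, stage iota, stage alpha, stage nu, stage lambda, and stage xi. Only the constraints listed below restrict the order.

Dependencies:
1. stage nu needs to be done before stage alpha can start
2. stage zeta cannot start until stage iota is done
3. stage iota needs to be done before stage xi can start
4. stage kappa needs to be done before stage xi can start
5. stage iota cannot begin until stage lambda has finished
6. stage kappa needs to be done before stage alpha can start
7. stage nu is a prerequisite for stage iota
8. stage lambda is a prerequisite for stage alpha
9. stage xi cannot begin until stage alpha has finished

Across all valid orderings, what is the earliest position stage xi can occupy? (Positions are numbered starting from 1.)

6

The stages that are forced before stage xi, directly or transitively, are stage kappa, stage iota, stage alpha, stage nu, stage lambda. That's 5 stages.
So at minimum 5 stages come before stage xi, putting stage xi no earlier than position 6. That position is achievable by scheduling exactly those predecessors first.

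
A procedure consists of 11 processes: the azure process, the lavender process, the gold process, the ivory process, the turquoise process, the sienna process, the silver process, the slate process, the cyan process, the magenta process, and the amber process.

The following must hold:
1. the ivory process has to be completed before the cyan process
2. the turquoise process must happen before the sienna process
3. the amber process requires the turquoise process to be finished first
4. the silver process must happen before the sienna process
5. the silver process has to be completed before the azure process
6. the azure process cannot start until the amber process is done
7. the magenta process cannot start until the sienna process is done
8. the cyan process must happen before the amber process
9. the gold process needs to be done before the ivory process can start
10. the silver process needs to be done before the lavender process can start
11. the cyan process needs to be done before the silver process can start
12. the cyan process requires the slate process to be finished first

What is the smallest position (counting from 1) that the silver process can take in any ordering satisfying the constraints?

The processes that are forced before the silver process, directly or transitively, are the gold process, the ivory process, the slate process, the cyan process. That's 4 processes.
With 4 mandatory predecessors, the earliest the silver process can sit is position 4+1 = 5, and placing just those 4 first achieves it.

5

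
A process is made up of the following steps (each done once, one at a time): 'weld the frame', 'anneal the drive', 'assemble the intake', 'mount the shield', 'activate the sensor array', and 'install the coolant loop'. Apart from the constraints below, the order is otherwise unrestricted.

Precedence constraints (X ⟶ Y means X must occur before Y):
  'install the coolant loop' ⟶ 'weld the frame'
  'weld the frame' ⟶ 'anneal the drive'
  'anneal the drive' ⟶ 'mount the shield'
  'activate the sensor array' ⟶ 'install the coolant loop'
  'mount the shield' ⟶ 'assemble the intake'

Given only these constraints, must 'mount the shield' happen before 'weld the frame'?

No

The constraints actually force 'weld the frame' before 'mount the shield' (via 'weld the frame' → 'anneal the drive' → 'mount the shield'), not the other way around.
So 'mount the shield' never precedes 'weld the frame'.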